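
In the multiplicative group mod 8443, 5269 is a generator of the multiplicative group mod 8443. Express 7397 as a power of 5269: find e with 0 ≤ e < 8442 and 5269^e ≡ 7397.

2512

Baby-step giant-step with m = ceil(sqrt(8442)) = 92.
Baby table (5269^j mod 8443 for j=0..91):
  0:1  1:5269  2:1777  3:8169  4:47  5:2796  6:7532  7:4008
  8:2209  9:4767  10:7841  11:2630  12:2507  13:4531  14:5478  15:5408
  16:8070  17:1882  18:4176  19:886  20:7798  21:4024  22:2083  23:7870
  24:3457  25:3382  26:5028  27:6841  28:2062  29:6980  30:8355  31:693
  32:4041  33:7226  34:4307  35:7242  36:4181  37:1902  38:8240  39:2654
  40:2318  41:4964  42:7345  43:6536  44:7630  45:5347  46:7495  47:3244
  48:4004  49:6462  50:6102  51:494  52:2442  53:8209  54:8175  55:6332
  56:5015  57:5888  58:4290  59:2099  60:7744  61:6560  62:7441  63:5780
  64:919  65:4372  66:3564  67:1484  68:978  69:2852  70:7091  71:2204
  72:3751  73:7399  74:4000  75:2272  76:7437  77:1590  78:2254  79:5468
  80:3376  81:7186  82:4622  83:3706  84:6698  85:22  86:6159  87:5322
  88:2415  89:1034  90:2411  91:5287
Giant step factor: 5269^(-92) ≡ 7715 (mod 8443).
Scan 7397·7715^i mod 8443 for i = 0, 1, …:
  i=0: 7397   i=1: 1618   i=2: 4116   i=3: 817
  i=4: 4677   i=5: 6116   i=6: 5456   i=7: 4685
  i=8: 292   i=9: 6942     …   i=26: 7350
  i=27: 2062
Match at i=27, j=28: e = 27·92 + 28 = 2512.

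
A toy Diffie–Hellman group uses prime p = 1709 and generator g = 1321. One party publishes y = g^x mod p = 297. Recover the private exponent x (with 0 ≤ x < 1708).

Baby-step giant-step with m = ceil(sqrt(1708)) = 42.
Baby table (1321^j mod 1709 for j=0..41):
  0:1  1:1321  2:152  3:839  4:887  5:1062  6:1522  7:778
  8:629  9:335  10:1613  11:1359  12:789  13:1488  14:298  15:588
  16:862  17:508  18:1140  19:311  20:671  21:1129  22:1161  23:708
  24:445  25:1658  26:989  27:793  28:1645  29:906  30:526  31:992
  32:1338  33:392  34:5  35:1478  36:760  37:777  38:1017  39:183
  40:774  41:472
Giant step factor: 1321^(-42) ≡ 313 (mod 1709).
Scan 297·313^i mod 1709 for i = 0, 1, …:
  i=0: 297   i=1: 675   i=2: 1068   i=3: 1029
  i=4: 785   i=5: 1318   i=6: 665   i=7: 1356
  i=8: 596   i=9: 267   i=10: 1539   i=11: 1478
Match at i=11, j=35: x = 11·42 + 35 = 497.

497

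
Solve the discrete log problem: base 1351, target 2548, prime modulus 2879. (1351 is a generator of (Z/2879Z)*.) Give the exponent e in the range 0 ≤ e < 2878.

1649

Baby-step giant-step with m = ceil(sqrt(2878)) = 54.
Baby table (1351^j mod 2879 for j=0..53):
  0:1  1:1351  2:2794  3:325  4:1467  5:1165  6:1981  7:1740
  8:1476  9:1808  10:1216  11:1786  12:284  13:777  14:1771  15:172
  16:2052  17:2654  18:1199  19:1851  20:1729  21:1010  22:2743  23:520
  24:44  25:1864  26:2018  27:2784  28:1210  29:2317  30:794  31:1706
  32:1606  33:1819  34:1682  35:851  36:980  37:2519  38:191  39:1810
  40:1039  41:1616  42:934  43:832  44:1222  45:1255  46:2653  47:2727
  48:1936  49:1404  50:2422  51:1578  52:1418  53:1183
Giant step factor: 1351^(-54) ≡ 1254 (mod 2879).
Scan 2548·1254^i mod 2879 for i = 0, 1, …:
  i=0: 2548   i=1: 2381   i=2: 251   i=3: 943
  i=4: 2132   i=5: 1816   i=6: 2854   i=7: 319
  i=8: 2724   i=9: 1402     …   i=29: 748
  i=30: 2317
Match at i=30, j=29: e = 30·54 + 29 = 1649.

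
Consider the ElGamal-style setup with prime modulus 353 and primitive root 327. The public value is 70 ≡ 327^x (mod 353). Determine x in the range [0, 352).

44

Baby-step giant-step with m = ceil(sqrt(352)) = 19.
Baby table (327^j mod 353 for j=0..18):
  0:1  1:327  2:323  3:74  4:194  5:251  6:181  7:236
  8:218  9:333  10:167  11:247  12:285  13:3  14:275  15:263
  16:222  17:229  18:47
Giant step factor: 327^(-19) ≡ 340 (mod 353).
Scan 70·340^i mod 353 for i = 0, 1, …:
  i=0: 70   i=1: 149   i=2: 181
Match at i=2, j=6: x = 2·19 + 6 = 44.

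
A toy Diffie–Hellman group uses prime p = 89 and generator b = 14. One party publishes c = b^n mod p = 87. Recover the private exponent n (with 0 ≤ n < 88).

Baby-step giant-step with m = ceil(sqrt(88)) = 10.
Baby table (14^j mod 89 for j=0..9):
  0:1  1:14  2:18  3:74  4:57  5:86  6:47  7:35
  8:45  9:7
Giant step factor: 14^(-10) ≡ 10 (mod 89).
Scan 87·10^i mod 89 for i = 0, 1, …:
  i=0: 87   i=1: 69   i=2: 67   i=3: 47
Match at i=3, j=6: n = 3·10 + 6 = 36.

36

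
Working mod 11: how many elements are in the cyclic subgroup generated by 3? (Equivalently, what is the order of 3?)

5

The order of 3 must divide p − 1 = 10 = 2 · 5.
Divisors: 1, 2, 5, 10.
Check each in increasing order: 3^1 ≡ 3;  3^2 ≡ 9;  3^5 ≡ 1.
Smallest exponent giving 1 is 5.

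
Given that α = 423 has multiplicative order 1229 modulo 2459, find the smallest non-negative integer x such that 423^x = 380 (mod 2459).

739

Baby-step giant-step with m = ceil(sqrt(1229)) = 36.
Baby table (423^j mod 2459 for j=0..35):
  0:1  1:423  2:1881  3:1406  4:2119  5:1261  6:2259  7:1465
  8:27  9:1585  10:1607  11:1077  12:656  13:2080  14:1977  15:211
  16:729  17:992  18:1586  19:2030  20:499  21:2062  22:1740  23:779
  24:11  25:2194  26:1019  27:712  28:1178  29:1576  30:259  31:1361
  32:297  33:222  34:464  35:2011
Giant step factor: 423^(-36) ≡ 168 (mod 2459).
Scan 380·168^i mod 2459 for i = 0, 1, …:
  i=0: 380   i=1: 2365   i=2: 1421   i=3: 205
  i=4: 14   i=5: 2352   i=6: 1696   i=7: 2143
  i=8: 1010   i=9: 9     …   i=19: 217
  i=20: 2030
Match at i=20, j=19: x = 20·36 + 19 = 739.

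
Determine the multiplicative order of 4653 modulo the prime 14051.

14050

The order of 4653 must divide p − 1 = 14050 = 2 · 5^2 · 281.
Divisors: 1, 2, 5, 10, 25, 50, 281, 562, 1405, 2810, 7025, 14050.
Check each in increasing order: 4653^1 ≡ 4653;  4653^2 ≡ 11869;  4653^5 ≡ 822;  4653^10 ≡ 1236;  4653^25 ≡ 140;  4653^50 ≡ 5549;  4653^281 ≡ 12626;  4653^562 ≡ 7281;  4653^1405 ≡ 3802;  4653^2810 ≡ 10776;  4653^7025 ≡ 14050;  4653^14050 ≡ 1.
Smallest exponent giving 1 is 14050.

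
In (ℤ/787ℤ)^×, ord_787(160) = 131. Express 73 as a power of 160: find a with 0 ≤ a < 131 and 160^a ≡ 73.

Baby-step giant-step with m = ceil(sqrt(131)) = 12.
Baby table (160^j mod 787 for j=0..11):
  0:1  1:160  2:416  3:452  4:703  5:726  6:471  7:595
  8:760  9:402  10:573  11:388
Giant step factor: 160^(-12) ≡ 110 (mod 787).
Scan 73·110^i mod 787 for i = 0, 1, …:
  i=0: 73   i=1: 160
Match at i=1, j=1: a = 1·12 + 1 = 13.

13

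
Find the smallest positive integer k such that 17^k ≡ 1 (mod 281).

140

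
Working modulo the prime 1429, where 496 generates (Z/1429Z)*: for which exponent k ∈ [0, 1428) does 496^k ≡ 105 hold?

1078

Baby-step giant-step with m = ceil(sqrt(1428)) = 38.
Baby table (496^j mod 1429 for j=0..37):
  0:1  1:496  2:228  3:197  4:540  5:617  6:226  7:634
  8:84  9:223  10:575  11:829  12:1061  13:384  14:407  15:383
  16:1340  17:155  18:1143  19:1044  20:526  21:818  22:1321  23:734
  24:1098  25:159  26:269  27:527  28:1314  29:120  30:931  31:209
  32:776  33:495  34:1161  35:1398  36:343  37:77
Giant step factor: 496^(-38) ≡ 1122 (mod 1429).
Scan 105·1122^i mod 1429 for i = 0, 1, …:
  i=0: 105   i=1: 632   i=2: 320   i=3: 361
  i=4: 635   i=5: 828   i=6: 166   i=7: 482
  i=8: 642   i=9: 108     …   i=27: 911
  i=28: 407
Match at i=28, j=14: k = 28·38 + 14 = 1078.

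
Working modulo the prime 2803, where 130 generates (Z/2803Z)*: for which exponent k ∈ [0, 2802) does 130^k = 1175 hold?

1684

Baby-step giant-step with m = ceil(sqrt(2802)) = 53.
Baby table (130^j mod 2803 for j=0..52):
  0:1  1:130  2:82  3:2251  4:1118  5:2387  6:1980  7:2327
  8:2589  9:210  10:2073  11:402  12:1806  13:2131  14:2336  15:956
  16:948  17:2711  18:2055  19:865  20:330  21:855  22:1833  23:35
  24:1747  25:67  26:301  27:2691  28:2258  29:2028  30:158  31:919
  32:1744  33:2480  34:55  35:1544  36:1707  37:473  38:2627  39:2347
  40:2386  41:1850  42:2245  43:338  44:1895  45:2489  46:1225  47:2282
  48:2345  49:2126  50:1686  51:546  52:905
Giant step factor: 130^(-53) ≡ 2176 (mod 2803).
Scan 1175·2176^i mod 2803 for i = 0, 1, …:
  i=0: 1175   i=1: 464   i=2: 584   i=3: 1025
  i=4: 2015   i=5: 748   i=6: 1908   i=7: 565
  i=8: 1726   i=9: 2559     …   i=30: 2353
  i=31: 1850
Match at i=31, j=41: k = 31·53 + 41 = 1684.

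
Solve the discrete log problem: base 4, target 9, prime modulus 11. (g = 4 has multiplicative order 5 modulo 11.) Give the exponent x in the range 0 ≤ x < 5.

3

Successive powers of 4 modulo 11:
  4^0=1  4^1=4  4^2=5  4^3=9
So 4^3 ≡ 9 (mod 11), giving x = 3.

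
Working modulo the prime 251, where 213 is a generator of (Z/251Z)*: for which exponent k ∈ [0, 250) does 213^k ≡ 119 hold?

14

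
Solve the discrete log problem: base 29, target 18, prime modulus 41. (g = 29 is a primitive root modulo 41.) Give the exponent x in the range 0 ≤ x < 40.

Successive powers of 29 modulo 41:
  29^0=1  29^1=29  29^2=21  29^3=35  29^4=31  29^5=38
  29^6=36  29^7=19  29^8=18
So 29^8 ≡ 18 (mod 41), giving x = 8.

8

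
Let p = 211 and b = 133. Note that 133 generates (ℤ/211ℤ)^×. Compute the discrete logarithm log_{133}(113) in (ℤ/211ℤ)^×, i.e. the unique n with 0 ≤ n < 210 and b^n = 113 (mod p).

78

Baby-step giant-step with m = ceil(sqrt(210)) = 15.
Baby table (133^j mod 211 for j=0..14):
  0:1  1:133  2:176  3:198  4:170  5:33  6:169  7:111
  8:204  9:124  10:34  11:91  12:76  13:191  14:83
Giant step factor: 133^(-15) ≡ 63 (mod 211).
Scan 113·63^i mod 211 for i = 0, 1, …:
  i=0: 113   i=1: 156   i=2: 122   i=3: 90
  i=4: 184   i=5: 198
Match at i=5, j=3: n = 5·15 + 3 = 78.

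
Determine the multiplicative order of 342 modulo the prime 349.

The order of 342 must divide p − 1 = 348 = 2^2 · 3 · 29.
Divisors: 1, 2, 3, 4, 6, 12, 29, 58, 87, 116, 174, 348.
Check each in increasing order: 342^1 ≡ 342;  342^2 ≡ 49;  342^3 ≡ 6;  342^4 ≡ 307;  342^6 ≡ 36;  342^12 ≡ 249;  342^29 ≡ 24;  342^58 ≡ 227;  342^87 ≡ 213;  342^116 ≡ 226;  342^174 ≡ 348;  342^348 ≡ 1.
Smallest exponent giving 1 is 348.

348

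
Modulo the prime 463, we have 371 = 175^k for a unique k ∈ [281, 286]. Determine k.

Compute 175^281 mod 463 = 413, then multiply by 175 repeatedly:
  175^281=413  175^282=47  175^283=354  175^284=371
Found 371 at exponent 284.

284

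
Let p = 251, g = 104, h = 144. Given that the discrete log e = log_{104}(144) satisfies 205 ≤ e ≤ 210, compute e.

Compute 104^205 mod 251 = 40, then multiply by 104 repeatedly:
  104^205=40  104^206=144
Found 144 at exponent 206.

206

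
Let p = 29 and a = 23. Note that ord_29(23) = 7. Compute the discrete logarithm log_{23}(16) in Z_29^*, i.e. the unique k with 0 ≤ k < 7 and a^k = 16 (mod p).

3

Successive powers of 23 modulo 29:
  23^0=1  23^1=23  23^2=7  23^3=16
So 23^3 ≡ 16 (mod 29), giving k = 3.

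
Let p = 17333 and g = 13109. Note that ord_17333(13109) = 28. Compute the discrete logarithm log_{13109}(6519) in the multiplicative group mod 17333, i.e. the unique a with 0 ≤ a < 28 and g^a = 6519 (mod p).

2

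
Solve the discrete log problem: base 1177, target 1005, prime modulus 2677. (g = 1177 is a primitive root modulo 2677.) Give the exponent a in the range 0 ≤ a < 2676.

2533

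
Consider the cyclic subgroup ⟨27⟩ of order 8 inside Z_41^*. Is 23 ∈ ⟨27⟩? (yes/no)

23 ∈ ⟨27⟩ iff 23^8 ≡ 1 (mod 41), since |⟨27⟩| = 8.
23^8 mod 41 = 10.
Since 10 ≠ 1, 23 does not lie in the subgroup.

no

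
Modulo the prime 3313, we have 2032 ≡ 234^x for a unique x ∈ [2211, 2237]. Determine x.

2220

Compute 234^2211 mod 3313 = 2112, then multiply by 234 repeatedly:
  234^2211=2112  234^2212=571  234^2213=1094  234^2214=895  234^2215=711
  234^2216=724  234^2217=453  234^2218=3299  234^2219=37  234^2220=2032
Found 2032 at exponent 2220.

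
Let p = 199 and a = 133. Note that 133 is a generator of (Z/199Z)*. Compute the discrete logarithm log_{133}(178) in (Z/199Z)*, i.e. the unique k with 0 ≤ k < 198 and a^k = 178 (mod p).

154

Baby-step giant-step with m = ceil(sqrt(198)) = 15.
Baby table (133^j mod 199 for j=0..14):
  0:1  1:133  2:177  3:59  4:86  5:95  6:98  7:99
  8:33  9:11  10:70  11:156  12:52  13:150  14:50
Giant step factor: 133^(-15) ≡ 12 (mod 199).
Scan 178·12^i mod 199 for i = 0, 1, …:
  i=0: 178   i=1: 146   i=2: 160   i=3: 129
  i=4: 155   i=5: 69   i=6: 32   i=7: 185
  i=8: 31   i=9: 173   i=10: 86
Match at i=10, j=4: k = 10·15 + 4 = 154.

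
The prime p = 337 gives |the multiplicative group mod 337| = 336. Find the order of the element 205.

336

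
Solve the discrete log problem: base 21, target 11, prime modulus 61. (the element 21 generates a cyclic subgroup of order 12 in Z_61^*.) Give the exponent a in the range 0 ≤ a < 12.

Successive powers of 21 modulo 61:
  21^0=1  21^1=21  21^2=14  21^3=50  21^4=13  21^5=29
  21^6=60  21^7=40  21^8=47  21^9=11
So 21^9 ≡ 11 (mod 61), giving a = 9.

9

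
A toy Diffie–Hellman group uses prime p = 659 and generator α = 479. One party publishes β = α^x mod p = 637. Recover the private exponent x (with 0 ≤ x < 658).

218

Baby-step giant-step with m = ceil(sqrt(658)) = 26.
Baby table (479^j mod 659 for j=0..25):
  0:1  1:479  2:109  3:150  4:19  5:534  6:94  7:214
  8:361  9:261  10:468  11:112  12:269  13:346  14:325  15:151
  16:498  17:643  18:244  19:233  20:236  21:355  22:23  23:473
  24:530  25:155
Giant step factor: 479^(-26) ≡ 282 (mod 659).
Scan 637·282^i mod 659 for i = 0, 1, …:
  i=0: 637   i=1: 386   i=2: 117   i=3: 44
  i=4: 546   i=5: 425   i=6: 571   i=7: 226
  i=8: 468
Match at i=8, j=10: x = 8·26 + 10 = 218.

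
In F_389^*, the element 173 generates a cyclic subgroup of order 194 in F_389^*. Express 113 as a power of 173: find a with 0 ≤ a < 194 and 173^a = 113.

12

Successive powers of 173 modulo 389:
  173^0=1  173^1=173  173^2=365  173^3=127  173^4=187  173^5=64
  173^6=180  173^7=20  173^8=348  173^9=298  173^10=206  173^11=239
  173^12=113
So 173^12 ≡ 113 (mod 389), giving a = 12.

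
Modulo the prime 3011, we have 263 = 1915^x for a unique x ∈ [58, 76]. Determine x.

64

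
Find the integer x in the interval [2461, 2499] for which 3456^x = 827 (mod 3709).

2488

Compute 3456^2461 mod 3709 = 3655, then multiply by 3456 repeatedly:
  3456^2461=3655  3456^2462=2535  3456^2463=302  3456^2464=1483  3456^2465=3119
  3456^2466=910  3456^2467=3437  3456^2468=2054  3456^2469=3307  3456^2470=1563
  3456^2471=1424  3456^2472=3210  3456^2473=141  3456^2474=1417  3456^2475=1272
  3456^2476=867  3456^2477=3189  3456^2478=1745  3456^2479=3595  3456^2480=2879
  3456^2481=2286  3456^2482=246  3456^2483=815  3456^2484=1509  3456^2485=250
  3456^2486=3512  3456^2487=1624  3456^2488=827
Found 827 at exponent 2488.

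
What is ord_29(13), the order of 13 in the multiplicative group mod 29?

The order of 13 must divide p − 1 = 28 = 2^2 · 7.
Divisors: 1, 2, 4, 7, 14, 28.
Check each in increasing order: 13^1 ≡ 13;  13^2 ≡ 24;  13^4 ≡ 25;  13^7 ≡ 28;  13^14 ≡ 1.
Smallest exponent giving 1 is 14.

14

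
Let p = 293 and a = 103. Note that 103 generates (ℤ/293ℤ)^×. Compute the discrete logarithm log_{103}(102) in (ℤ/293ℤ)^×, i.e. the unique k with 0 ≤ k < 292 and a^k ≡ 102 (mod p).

Baby-step giant-step with m = ceil(sqrt(292)) = 18.
Baby table (103^j mod 293 for j=0..17):
  0:1  1:103  2:61  3:130  4:205  5:19  6:199  7:280
  8:126  9:86  10:68  11:265  12:46  13:50  14:169  15:120
  16:54  17:288
Giant step factor: 103^(-18) ≡ 260 (mod 293).
Scan 102·260^i mod 293 for i = 0, 1, …:
  i=0: 102   i=1: 150   i=2: 31   i=3: 149
  i=4: 64   i=5: 232   i=6: 255   i=7: 82
  i=8: 224   i=9: 226   i=10: 160   i=11: 287
  i=12: 198   i=13: 205
Match at i=13, j=4: k = 13·18 + 4 = 238.

238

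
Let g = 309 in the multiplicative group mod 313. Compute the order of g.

The order of 309 must divide p − 1 = 312 = 2^3 · 3 · 13.
Divisors: 1, 2, 3, 4, 6, 8, 12, 13, 24, 26, 39, 52, 78, 104, 156, 312.
Check each in increasing order: 309^1 ≡ 309;  309^2 ≡ 16;  309^3 ≡ 249;  309^4 ≡ 256;  309^6 ≡ 27;  309^8 ≡ 119;  309^12 ≡ 103;  309^13 ≡ 214;  309^24 ≡ 280;  309^26 ≡ 98;  309^39 ≡ 1.
Smallest exponent giving 1 is 39.

39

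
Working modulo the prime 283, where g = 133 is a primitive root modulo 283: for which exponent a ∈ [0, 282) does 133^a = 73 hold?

Baby-step giant-step with m = ceil(sqrt(282)) = 17.
Baby table (133^j mod 283 for j=0..16):
  0:1  1:133  2:143  3:58  4:73  5:87  6:251  7:272
  8:235  9:125  10:211  11:46  12:175  13:69  14:121  15:245
  16:40
Giant step factor: 133^(-17) ≡ 139 (mod 283).
Scan 73·139^i mod 283 for i = 0, 1, …:
  i=0: 73
Match at i=0, j=4: a = 0·17 + 4 = 4.

4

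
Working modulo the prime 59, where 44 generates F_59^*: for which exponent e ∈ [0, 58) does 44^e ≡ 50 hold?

Baby-step giant-step with m = ceil(sqrt(58)) = 8.
Baby table (44^j mod 59 for j=0..7):
  0:1  1:44  2:48  3:47  4:3  5:14  6:26  7:23
Giant step factor: 44^(-8) ≡ 46 (mod 59).
Scan 50·46^i mod 59 for i = 0, 1, …:
  i=0: 50   i=1: 58   i=2: 13   i=3: 8
  i=4: 14
Match at i=4, j=5: e = 4·8 + 5 = 37.

37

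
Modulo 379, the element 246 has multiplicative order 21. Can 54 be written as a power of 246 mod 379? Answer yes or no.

no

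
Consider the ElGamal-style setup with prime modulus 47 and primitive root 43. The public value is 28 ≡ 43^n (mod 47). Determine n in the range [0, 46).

30

Successive powers of 43 modulo 47:
  43^0=1  43^1=43  43^2=16  43^3=30  43^4=21  43^5=10
  43^6=7  43^7=19  43^8=18  43^9=22  43^10=6  43^11=23
  43^12=2  43^13=39  43^14=32  43^15=13  43^16=42  43^17=20
  43^18=14  43^19=38  43^20=36  43^21=44  43^22=12  43^23=46
  43^24=4  43^25=31  43^26=17  43^27=26  43^28=37  43^29=40
  43^30=28
So 43^30 ≡ 28 (mod 47), giving n = 30.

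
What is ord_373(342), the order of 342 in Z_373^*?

31

The order of 342 must divide p − 1 = 372 = 2^2 · 3 · 31.
Divisors: 1, 2, 3, 4, 6, 12, 31, 62, 93, 124, 186, 372.
Check each in increasing order: 342^1 ≡ 342;  342^2 ≡ 215;  342^3 ≡ 49;  342^4 ≡ 346;  342^6 ≡ 163;  342^12 ≡ 86;  342^31 ≡ 1.
Smallest exponent giving 1 is 31.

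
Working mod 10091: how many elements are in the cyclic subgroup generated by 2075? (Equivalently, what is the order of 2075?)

10090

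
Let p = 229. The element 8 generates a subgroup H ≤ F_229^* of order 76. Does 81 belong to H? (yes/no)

81 ∈ ⟨8⟩ iff 81^76 ≡ 1 (mod 229), since |⟨8⟩| = 76.
81^76 mod 229 = 134.
Since 134 ≠ 1, 81 does not lie in the subgroup.

no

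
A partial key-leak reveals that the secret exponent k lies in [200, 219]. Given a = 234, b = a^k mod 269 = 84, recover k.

206

Compute 234^200 mod 269 = 136, then multiply by 234 repeatedly:
  234^200=136  234^201=82  234^202=89  234^203=113  234^204=80
  234^205=159  234^206=84
Found 84 at exponent 206.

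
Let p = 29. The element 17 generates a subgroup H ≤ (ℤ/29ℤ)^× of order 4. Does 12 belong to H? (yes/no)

⟨17⟩ has order 4; its elements mod 29 are {1, 12, 17, 28}.
12 is in this set.

yes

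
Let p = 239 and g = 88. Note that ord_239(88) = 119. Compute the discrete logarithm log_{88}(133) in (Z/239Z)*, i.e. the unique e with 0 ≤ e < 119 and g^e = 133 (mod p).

75

Baby-step giant-step with m = ceil(sqrt(119)) = 11.
Baby table (88^j mod 239 for j=0..10):
  0:1  1:88  2:96  3:83  4:134  5:81  6:197  7:128
  8:31  9:99  10:108
Giant step factor: 88^(-11) ≡ 64 (mod 239).
Scan 133·64^i mod 239 for i = 0, 1, …:
  i=0: 133   i=1: 147   i=2: 87   i=3: 71
  i=4: 3   i=5: 192   i=6: 99
Match at i=6, j=9: e = 6·11 + 9 = 75.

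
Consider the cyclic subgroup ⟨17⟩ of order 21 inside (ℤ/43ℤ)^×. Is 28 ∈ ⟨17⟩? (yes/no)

28 ∈ ⟨17⟩ iff 28^21 ≡ 1 (mod 43), since |⟨17⟩| = 21.
28^21 mod 43 = 42.
Since 42 ≠ 1, 28 does not lie in the subgroup.

no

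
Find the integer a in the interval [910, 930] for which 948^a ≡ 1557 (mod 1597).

Compute 948^910 mod 1597 = 1088, then multiply by 948 repeatedly:
  948^910=1088  948^911=1359  948^912=1150  948^913=1046  948^914=1468
  948^915=677  948^916=1399  948^917=742  948^918=736  948^919=1436
  948^920=684  948^921=50  948^922=1087  948^923=411  948^924=1557
Found 1557 at exponent 924.

924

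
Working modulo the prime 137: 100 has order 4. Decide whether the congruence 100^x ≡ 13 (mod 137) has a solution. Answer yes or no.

no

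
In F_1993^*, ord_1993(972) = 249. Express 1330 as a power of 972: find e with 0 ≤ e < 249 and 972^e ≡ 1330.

67

Baby-step giant-step with m = ceil(sqrt(249)) = 16.
Baby table (972^j mod 1993 for j=0..15):
  0:1  1:972  2:102  3:1487  4:439  5:206  6:932  7:1082
  8:1393  9:749  10:583  11:664  12:1669  13:1959  14:833  15:518
Giant step factor: 972^(-16) ≡ 416 (mod 1993).
Scan 1330·416^i mod 1993 for i = 0, 1, …:
  i=0: 1330   i=1: 1219   i=2: 882   i=3: 200
  i=4: 1487
Match at i=4, j=3: e = 4·16 + 3 = 67.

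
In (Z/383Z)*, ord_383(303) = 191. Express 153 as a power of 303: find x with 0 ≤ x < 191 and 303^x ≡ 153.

69

Baby-step giant-step with m = ceil(sqrt(191)) = 14.
Baby table (303^j mod 383 for j=0..13):
  0:1  1:303  2:272  3:71  4:65  5:162  6:62  7:19
  8:12  9:189  10:200  11:86  12:14  13:29
Giant step factor: 303^(-14) ≡ 87 (mod 383).
Scan 153·87^i mod 383 for i = 0, 1, …:
  i=0: 153   i=1: 289   i=2: 248   i=3: 128
  i=4: 29
Match at i=4, j=13: x = 4·14 + 13 = 69.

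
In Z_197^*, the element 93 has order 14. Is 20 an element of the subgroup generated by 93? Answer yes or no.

⟨93⟩ has order 14; its elements mod 197 are {1, 6, 19, 33, 36, 83, 93, 104, 114, 161, 164, 178, 191, 196}.
20 is not in this set.

no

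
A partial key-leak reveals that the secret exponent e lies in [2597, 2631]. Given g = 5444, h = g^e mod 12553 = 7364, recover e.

2608

Compute 5444^2597 mod 12553 = 3782, then multiply by 5444 repeatedly:
  5444^2597=3782  5444^2598=2288  5444^2599=3296  5444^2600=5187  5444^2601=6331
  5444^2602=7979  5444^2603=4296  5444^2604=1185  5444^2605=11451  5444^2606=1046
  5444^2607=7915  5444^2608=7364
Found 7364 at exponent 2608.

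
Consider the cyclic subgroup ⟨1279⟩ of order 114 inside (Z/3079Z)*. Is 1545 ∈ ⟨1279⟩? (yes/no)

1545 ∈ ⟨1279⟩ iff 1545^114 ≡ 1 (mod 3079), since |⟨1279⟩| = 114.
1545^114 mod 3079 = 668.
Since 668 ≠ 1, 1545 does not lie in the subgroup.

no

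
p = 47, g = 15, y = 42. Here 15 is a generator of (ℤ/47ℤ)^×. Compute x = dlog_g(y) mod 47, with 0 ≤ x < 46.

34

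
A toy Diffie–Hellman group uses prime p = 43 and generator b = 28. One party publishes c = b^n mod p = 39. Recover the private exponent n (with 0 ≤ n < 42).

15

Baby-step giant-step with m = ceil(sqrt(42)) = 7.
Baby table (28^j mod 43 for j=0..6):
  0:1  1:28  2:10  3:22  4:14  5:5  6:11
Giant step factor: 28^(-7) ≡ 37 (mod 43).
Scan 39·37^i mod 43 for i = 0, 1, …:
  i=0: 39   i=1: 24   i=2: 28
Match at i=2, j=1: n = 2·7 + 1 = 15.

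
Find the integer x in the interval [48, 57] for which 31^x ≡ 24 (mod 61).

51

Compute 31^48 mod 61 = 9, then multiply by 31 repeatedly:
  31^48=9  31^49=35  31^50=48  31^51=24
Found 24 at exponent 51.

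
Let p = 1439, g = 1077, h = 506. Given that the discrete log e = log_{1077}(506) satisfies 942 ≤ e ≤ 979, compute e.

976

Compute 1077^942 mod 1439 = 52, then multiply by 1077 repeatedly:
  1077^942=52  1077^943=1322  1077^944=623  1077^945=397  1077^946=186
  1077^947=301  1077^948=402  1077^949=1254  1077^950=776  1077^951=1132
  1077^952=331  1077^953=1054  1077^954=1226  1077^955=839  1077^956=1350
  1077^957=560  1077^958=179  1077^959=1396  1077^960=1176  1077^961=232
  1077^962=917  1077^963=455  1077^964=775  1077^965=55  1077^966=236
  1077^967=908  1077^968=835  1077^969=1359  1077^970=180  1077^971=1034
  1077^972=1271  1077^973=378  1077^974=1308  1077^975=1374  1077^976=506
Found 506 at exponent 976.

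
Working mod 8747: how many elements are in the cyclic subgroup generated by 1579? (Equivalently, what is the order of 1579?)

The order of 1579 must divide p − 1 = 8746 = 2 · 4373.
Divisors: 1, 2, 4373, 8746.
Check each in increasing order: 1579^1 ≡ 1579;  1579^2 ≡ 346;  1579^4373 ≡ 1.
Smallest exponent giving 1 is 4373.

4373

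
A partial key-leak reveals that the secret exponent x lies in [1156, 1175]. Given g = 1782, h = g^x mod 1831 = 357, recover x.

1165

Compute 1782^1156 mod 1831 = 36, then multiply by 1782 repeatedly:
  1782^1156=36  1782^1157=67  1782^1158=379  1782^1159=1570  1782^1160=1803
  1782^1161=1372  1782^1162=519  1782^1163=203  1782^1164=1039  1782^1165=357
Found 357 at exponent 1165.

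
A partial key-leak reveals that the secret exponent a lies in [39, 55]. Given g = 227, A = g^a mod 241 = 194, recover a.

Compute 227^39 mod 241 = 156, then multiply by 227 repeatedly:
  227^39=156  227^40=226  227^41=210  227^42=193  227^43=190
  227^44=232  227^45=126  227^46=164  227^47=114  227^48=91
  227^49=172  227^50=2  227^51=213  227^52=151  227^53=55
  227^54=194
Found 194 at exponent 54.

54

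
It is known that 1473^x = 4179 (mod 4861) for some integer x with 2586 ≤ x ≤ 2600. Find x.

Compute 1473^2586 mod 4861 = 1035, then multiply by 1473 repeatedly:
  1473^2586=1035  1473^2587=3062  1473^2588=4179
Found 4179 at exponent 2588.

2588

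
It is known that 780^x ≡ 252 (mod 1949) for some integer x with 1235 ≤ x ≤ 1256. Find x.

Compute 780^1235 mod 1949 = 586, then multiply by 780 repeatedly:
  780^1235=586  780^1236=1014  780^1237=1575  780^1238=630  780^1239=252
Found 252 at exponent 1239.

1239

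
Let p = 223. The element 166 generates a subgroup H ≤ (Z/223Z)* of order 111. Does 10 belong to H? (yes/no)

no

10 ∈ ⟨166⟩ iff 10^111 ≡ 1 (mod 223), since |⟨166⟩| = 111.
10^111 mod 223 = 222.
Since 222 ≠ 1, 10 does not lie in the subgroup.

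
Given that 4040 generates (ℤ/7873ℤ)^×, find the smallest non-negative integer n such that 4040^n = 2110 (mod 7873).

3307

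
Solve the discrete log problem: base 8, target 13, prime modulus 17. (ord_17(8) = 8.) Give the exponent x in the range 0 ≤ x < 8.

Successive powers of 8 modulo 17:
  8^0=1  8^1=8  8^2=13
So 8^2 ≡ 13 (mod 17), giving x = 2.

2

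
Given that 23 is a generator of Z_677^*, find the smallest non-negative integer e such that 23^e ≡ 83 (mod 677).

Baby-step giant-step with m = ceil(sqrt(676)) = 26.
Baby table (23^j mod 677 for j=0..25):
  0:1  1:23  2:529  3:658  4:240  5:104  6:361  7:179
  8:55  9:588  10:661  11:309  12:337  13:304  14:222  15:367
  16:317  17:521  18:474  19:70  20:256  21:472  22:24  23:552
  24:510  25:221
Giant step factor: 23^(-26) ≡ 431 (mod 677).
Scan 83·431^i mod 677 for i = 0, 1, …:
  i=0: 83   i=1: 569   i=2: 165   i=3: 30
  i=4: 67   i=5: 443   i=6: 19   i=7: 65
  i=8: 258   i=9: 170     …   i=18: 234
  i=19: 658
Match at i=19, j=3: e = 19·26 + 3 = 497.

497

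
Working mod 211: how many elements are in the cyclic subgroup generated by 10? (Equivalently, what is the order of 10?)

30

The order of 10 must divide p − 1 = 210 = 2 · 3 · 5 · 7.
Divisors: 1, 2, 3, 5, 6, 7, 10, 14, 15, 21, 30, 35, 42, 70, 105, 210.
Check each in increasing order: 10^1 ≡ 10;  10^2 ≡ 100;  10^3 ≡ 156;  10^5 ≡ 197;  10^6 ≡ 71;  10^7 ≡ 77;  10^10 ≡ 196;  10^14 ≡ 21;  10^15 ≡ 210;  10^21 ≡ 140;  10^30 ≡ 1.
Smallest exponent giving 1 is 30.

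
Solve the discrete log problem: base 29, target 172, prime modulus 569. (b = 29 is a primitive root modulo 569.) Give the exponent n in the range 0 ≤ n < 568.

Baby-step giant-step with m = ceil(sqrt(568)) = 24.
Baby table (29^j mod 569 for j=0..23):
  0:1  1:29  2:272  3:491  4:14  5:406  6:394  7:46
  8:196  9:563  10:395  11:75  12:468  13:485  14:409  15:481
  16:293  17:531  18:36  19:475  20:119  21:37  22:504  23:391
Giant step factor: 29^(-24) ≡ 111 (mod 569).
Scan 172·111^i mod 569 for i = 0, 1, …:
  i=0: 172   i=1: 315   i=2: 256   i=3: 535
  i=4: 209   i=5: 439   i=6: 364   i=7: 5
  i=8: 555   i=9: 153     …   i=19: 528
  i=20: 1
Match at i=20, j=0: n = 20·24 + 0 = 480.

480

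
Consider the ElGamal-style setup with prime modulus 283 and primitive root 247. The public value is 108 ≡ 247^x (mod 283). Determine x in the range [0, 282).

27

Baby-step giant-step with m = ceil(sqrt(282)) = 17.
Baby table (247^j mod 283 for j=0..16):
  0:1  1:247  2:164  3:39  4:11  5:170  6:106  7:146
  8:121  9:172  10:34  11:191  12:199  13:194  14:91  15:120
  16:208
Giant step factor: 247^(-17) ≡ 37 (mod 283).
Scan 108·37^i mod 283 for i = 0, 1, …:
  i=0: 108   i=1: 34
Match at i=1, j=10: x = 1·17 + 10 = 27.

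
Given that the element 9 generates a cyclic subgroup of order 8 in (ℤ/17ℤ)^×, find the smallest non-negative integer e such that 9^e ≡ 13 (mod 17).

2

Successive powers of 9 modulo 17:
  9^0=1  9^1=9  9^2=13
So 9^2 ≡ 13 (mod 17), giving e = 2.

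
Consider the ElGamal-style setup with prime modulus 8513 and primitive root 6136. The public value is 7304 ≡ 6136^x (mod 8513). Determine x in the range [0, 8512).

2420

Baby-step giant-step with m = ceil(sqrt(8512)) = 93.
Baby table (6136^j mod 8513 for j=0..92):
  0:1  1:6136  2:6010  3:7557  4:7954  5:715  6:3045  7:6598
  8:6013  9:426  10:445  11:6360  12:1368  13:230  14:6635  15:3194
  16:1458  17:7638  18:2703  19:2284  20:2226  21:3884  22:4337  23:194
  24:7077  25:8172  26:1822  27:2223  28:2502  29:3333  30:3062  31:241
  32:6027  33:1200  34:7968  35:1489  36:2055  37:1727  38:6700  39:1923
  40:510  41:5089  42:420  43:6194  44:4352  45:7104  46:3584  47:2345
  48:1950  49:4435  50:5612  51:147  52:8127  53:6631  54:4189  55:2957
  56:2949  57:4939  58:7937  59:7072  60:3031  61:5824  62:7003  63:5297
  64:8271  65:4863  66:1303  67:1501  68:7583  69:5743  70:3741  71:3728
  72:577  73:7577  74:2979  75:1733  76:951  77:3931  78:3287  79:1735
  80:4710  81:7438  82:1375  83:617  84:6140  85:5015  86:6058  87:4130
  88:6992  89:5905  90:1752  91:6866  92:7452
Giant step factor: 6136^(-93) ≡ 3795 (mod 8513).
Scan 7304·3795^i mod 8513 for i = 0, 1, …:
  i=0: 7304   i=1: 352   i=2: 7812   i=3: 4274
  i=4: 2565   i=5: 3816   i=6: 1107   i=7: 4156
  i=8: 5944   i=9: 6543     …   i=25: 1269
  i=26: 6010
Match at i=26, j=2: x = 26·93 + 2 = 2420.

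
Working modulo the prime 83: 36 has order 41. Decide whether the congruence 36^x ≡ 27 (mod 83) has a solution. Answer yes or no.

27 ∈ ⟨36⟩ iff 27^41 ≡ 1 (mod 83), since |⟨36⟩| = 41.
27^41 mod 83 = 1.
Since 1 = 1, 27 lies in the subgroup.

yes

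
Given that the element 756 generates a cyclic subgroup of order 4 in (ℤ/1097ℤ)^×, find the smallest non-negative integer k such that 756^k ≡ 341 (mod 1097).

3

Successive powers of 756 modulo 1097:
  756^0=1  756^1=756  756^2=1096  756^3=341
So 756^3 ≡ 341 (mod 1097), giving k = 3.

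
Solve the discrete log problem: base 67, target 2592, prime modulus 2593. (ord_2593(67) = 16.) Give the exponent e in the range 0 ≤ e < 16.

8

Successive powers of 67 modulo 2593:
  67^0=1  67^1=67  67^2=1896  67^3=2568  67^4=918  67^5=1867
  67^6=625  67^7=387  67^8=2592
So 67^8 ≡ 2592 (mod 2593), giving e = 8.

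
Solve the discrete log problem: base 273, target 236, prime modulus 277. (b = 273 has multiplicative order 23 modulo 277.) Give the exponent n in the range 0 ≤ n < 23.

Successive powers of 273 modulo 277:
  273^0=1  273^1=273  273^2=16  273^3=213  273^4=256  273^5=84
  273^6=218  273^7=236
So 273^7 ≡ 236 (mod 277), giving n = 7.

7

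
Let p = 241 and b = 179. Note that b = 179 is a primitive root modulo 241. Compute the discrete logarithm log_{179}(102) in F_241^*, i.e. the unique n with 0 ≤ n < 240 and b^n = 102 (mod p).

63

Baby-step giant-step with m = ceil(sqrt(240)) = 16.
Baby table (179^j mod 241 for j=0..15):
  0:1  1:179  2:229  3:21  4:144  5:230  6:200  7:132
  8:10  9:103  10:121  11:210  12:235  13:131  14:72  15:115
Giant step factor: 179^(-16) ≡ 94 (mod 241).
Scan 102·94^i mod 241 for i = 0, 1, …:
  i=0: 102   i=1: 189   i=2: 173   i=3: 115
Match at i=3, j=15: n = 3·16 + 15 = 63.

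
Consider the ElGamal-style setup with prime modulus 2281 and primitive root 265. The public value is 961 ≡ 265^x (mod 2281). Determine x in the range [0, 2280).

292

Baby-step giant-step with m = ceil(sqrt(2280)) = 48.
Baby table (265^j mod 2281 for j=0..47):
  0:1  1:265  2:1795  3:1227  4:1253  5:1300  6:69  7:37
  8:681  9:266  10:2060  11:741  12:199  13:272  14:1369  15:106
  16:718  17:947  18:45  19:520  20:940  21:471  22:1641  23:1475
  24:824  25:1665  26:992  27:565  28:1460  29:1411  30:2112  31:835
  32:18  33:208  34:376  35:1557  36:2025  37:590  38:1242  39:666
  40:853  41:226  42:584  43:1933  44:1301  45:334  46:1832  47:1908
Giant step factor: 265^(-48) ≡ 1368 (mod 2281).
Scan 961·1368^i mod 2281 for i = 0, 1, …:
  i=0: 961   i=1: 792   i=2: 2262   i=3: 1380
  i=4: 1453   i=5: 953   i=6: 1253
Match at i=6, j=4: x = 6·48 + 4 = 292.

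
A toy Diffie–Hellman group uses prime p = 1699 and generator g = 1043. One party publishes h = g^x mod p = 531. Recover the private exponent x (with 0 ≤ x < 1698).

444

Baby-step giant-step with m = ceil(sqrt(1698)) = 42.
Baby table (1043^j mod 1699 for j=0..41):
  0:1  1:1043  2:489  3:327  4:1261  5:197  6:1591  7:1189
  8:1556  9:363  10:1431  11:811  12:1470  13:712  14:153  15:1572
  16:61  17:760  18:946  19:1258  20:466  21:124  22:208  23:1171
  24:1471  25:56  26:642  27:200  28:1322  29:957  30:838  31:748
  32:323  33:487  34:1639  35:283  36:1242  37:768  38:795  39:73
  40:1383  41:18
Giant step factor: 1043^(-42) ≡ 20 (mod 1699).
Scan 531·20^i mod 1699 for i = 0, 1, …:
  i=0: 531   i=1: 426   i=2: 25   i=3: 500
  i=4: 1505   i=5: 1217   i=6: 554   i=7: 886
  i=8: 730   i=9: 1008   i=10: 1471
Match at i=10, j=24: x = 10·42 + 24 = 444.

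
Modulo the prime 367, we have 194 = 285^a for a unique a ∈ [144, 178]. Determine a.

145

Compute 285^144 mod 367 = 114, then multiply by 285 repeatedly:
  285^144=114  285^145=194
Found 194 at exponent 145.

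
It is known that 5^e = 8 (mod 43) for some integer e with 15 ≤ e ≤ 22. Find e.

15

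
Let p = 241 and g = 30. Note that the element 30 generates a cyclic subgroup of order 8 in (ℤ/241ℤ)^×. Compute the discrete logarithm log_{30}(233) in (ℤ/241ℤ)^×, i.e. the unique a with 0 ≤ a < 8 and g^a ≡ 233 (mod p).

Successive powers of 30 modulo 241:
  30^0=1  30^1=30  30^2=177  30^3=8  30^4=240  30^5=211
  30^6=64  30^7=233
So 30^7 ≡ 233 (mod 241), giving a = 7.

7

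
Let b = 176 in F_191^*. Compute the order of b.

190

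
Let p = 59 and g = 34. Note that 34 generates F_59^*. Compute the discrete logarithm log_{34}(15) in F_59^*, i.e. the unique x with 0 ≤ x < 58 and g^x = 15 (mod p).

24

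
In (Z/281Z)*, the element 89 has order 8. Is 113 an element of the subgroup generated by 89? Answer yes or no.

no

⟨89⟩ has order 8; its elements mod 281 are {1, 53, 60, 89, 192, 221, 228, 280}.
113 is not in this set.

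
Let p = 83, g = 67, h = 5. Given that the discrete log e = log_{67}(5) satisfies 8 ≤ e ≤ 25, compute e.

17

Compute 67^8 mod 83 = 77, then multiply by 67 repeatedly:
  67^8=77  67^9=13  67^10=41  67^11=8  67^12=38
  67^13=56  67^14=17  67^15=60  67^16=36  67^17=5
Found 5 at exponent 17.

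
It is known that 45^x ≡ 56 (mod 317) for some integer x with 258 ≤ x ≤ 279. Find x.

273

Compute 45^258 mod 317 = 238, then multiply by 45 repeatedly:
  45^258=238  45^259=249  45^260=110  45^261=195  45^262=216
  45^263=210  45^264=257  45^265=153  45^266=228  45^267=116
  45^268=148  45^269=3  45^270=135  45^271=52  45^272=121
  45^273=56
Found 56 at exponent 273.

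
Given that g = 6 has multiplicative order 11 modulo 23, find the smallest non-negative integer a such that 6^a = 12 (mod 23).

6

Successive powers of 6 modulo 23:
  6^0=1  6^1=6  6^2=13  6^3=9  6^4=8  6^5=2
  6^6=12
So 6^6 ≡ 12 (mod 23), giving a = 6.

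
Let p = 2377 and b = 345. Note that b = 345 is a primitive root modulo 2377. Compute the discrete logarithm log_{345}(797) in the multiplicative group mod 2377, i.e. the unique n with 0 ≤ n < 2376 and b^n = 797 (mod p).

184

Baby-step giant-step with m = ceil(sqrt(2376)) = 49.
Baby table (345^j mod 2377 for j=0..48):
  0:1  1:345  2:175  3:950  4:2101  5:2237  6:1617  7:1647
  8:112  9:608  10:584  11:1812  12:2366  13:959  14:452  15:1435
  16:659  17:1540  18:1229  19:899  20:1145  21:443  22:707  23:1461
  24:121  25:1336  26:2159  27:854  28:2259  29:2076  30:743  31:1996
  32:1667  33:2258  34:1731  35:568  36:1046  37:1943  38:21  39:114
  40:1298  41:934  42:1335  43:1814  44:679  45:1309  46:2352  47:883
  48:379
Giant step factor: 345^(-49) ≡ 832 (mod 2377).
Scan 797·832^i mod 2377 for i = 0, 1, …:
  i=0: 797   i=1: 2298   i=2: 828   i=3: 1943
Match at i=3, j=37: n = 3·49 + 37 = 184.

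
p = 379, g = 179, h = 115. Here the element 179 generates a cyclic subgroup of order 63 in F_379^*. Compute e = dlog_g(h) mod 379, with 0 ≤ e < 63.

Baby-step giant-step with m = ceil(sqrt(63)) = 8.
Baby table (179^j mod 379 for j=0..7):
  0:1  1:179  2:205  3:311  4:335  5:83  6:76  7:339
Giant step factor: 179^(-8) ≡ 37 (mod 379).
Scan 115·37^i mod 379 for i = 0, 1, …:
  i=0: 115   i=1: 86   i=2: 150   i=3: 244
  i=4: 311
Match at i=4, j=3: e = 4·8 + 3 = 35.

35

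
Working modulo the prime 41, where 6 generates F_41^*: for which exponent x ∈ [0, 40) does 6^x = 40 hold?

Successive powers of 6 modulo 41:
  6^0=1  6^1=6  6^2=36  6^3=11  6^4=25  6^5=27
  6^6=39  6^7=29  6^8=10  6^9=19  6^10=32  6^11=28
  6^12=4  6^13=24  6^14=21  6^15=3  6^16=18  6^17=26
  6^18=33  6^19=34  6^20=40
So 6^20 ≡ 40 (mod 41), giving x = 20.

20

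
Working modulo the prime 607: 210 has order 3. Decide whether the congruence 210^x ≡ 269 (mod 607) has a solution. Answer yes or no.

269 ∈ ⟨210⟩ iff 269^3 ≡ 1 (mod 607), since |⟨210⟩| = 3.
269^3 mod 607 = 440.
Since 440 ≠ 1, 269 does not lie in the subgroup.

no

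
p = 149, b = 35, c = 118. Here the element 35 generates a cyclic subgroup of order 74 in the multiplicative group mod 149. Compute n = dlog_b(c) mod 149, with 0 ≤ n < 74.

61

Baby-step giant-step with m = ceil(sqrt(74)) = 9.
Baby table (35^j mod 149 for j=0..8):
  0:1  1:35  2:33  3:112  4:46  5:120  6:28  7:86
  8:30
Giant step factor: 35^(-9) ≡ 64 (mod 149).
Scan 118·64^i mod 149 for i = 0, 1, …:
  i=0: 118   i=1: 102   i=2: 121   i=3: 145
  i=4: 42   i=5: 6   i=6: 86
Match at i=6, j=7: n = 6·9 + 7 = 61.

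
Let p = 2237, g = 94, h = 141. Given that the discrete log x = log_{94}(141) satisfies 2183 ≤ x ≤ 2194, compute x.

Compute 94^2183 mod 2237 = 141, then multiply by 94 repeatedly:
  94^2183=141
Found 141 at exponent 2183.

2183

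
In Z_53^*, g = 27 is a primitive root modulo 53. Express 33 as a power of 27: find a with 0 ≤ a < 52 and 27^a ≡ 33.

29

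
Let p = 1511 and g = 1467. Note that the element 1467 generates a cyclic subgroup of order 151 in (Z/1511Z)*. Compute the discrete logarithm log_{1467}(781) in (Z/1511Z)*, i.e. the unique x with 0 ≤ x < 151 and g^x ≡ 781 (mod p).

Baby-step giant-step with m = ceil(sqrt(151)) = 13.
Baby table (1467^j mod 1511 for j=0..12):
  0:1  1:1467  2:425  3:943  4:816  5:360  6:781  7:389
  8:1016  9:626  10:1165  11:114  12:1028
Giant step factor: 1467^(-13) ≡ 663 (mod 1511).
Scan 781·663^i mod 1511 for i = 0, 1, …:
  i=0: 781
Match at i=0, j=6: x = 0·13 + 6 = 6.

6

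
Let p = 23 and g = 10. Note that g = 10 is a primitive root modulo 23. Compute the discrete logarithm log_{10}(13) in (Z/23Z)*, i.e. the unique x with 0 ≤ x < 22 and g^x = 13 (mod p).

12

Successive powers of 10 modulo 23:
  10^0=1  10^1=10  10^2=8  10^3=11  10^4=18  10^5=19
  10^6=6  10^7=14  10^8=2  10^9=20  10^10=16  10^11=22
  10^12=13
So 10^12 ≡ 13 (mod 23), giving x = 12.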